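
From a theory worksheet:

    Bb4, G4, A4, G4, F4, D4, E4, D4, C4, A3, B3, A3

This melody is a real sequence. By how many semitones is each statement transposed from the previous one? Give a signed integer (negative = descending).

Taking 4-note groups, the heads are Bb4, F4, C4: the pattern moves down a 4th.
Bb4→F4 is 65 − 70 = -5 semitones.

-5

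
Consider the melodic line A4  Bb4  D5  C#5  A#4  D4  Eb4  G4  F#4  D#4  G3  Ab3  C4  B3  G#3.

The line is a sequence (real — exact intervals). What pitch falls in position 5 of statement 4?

C#3

With 5-note cells, note 5 of each statement runs A#4, D#4, G#3.
One more down a 5th gives C#3.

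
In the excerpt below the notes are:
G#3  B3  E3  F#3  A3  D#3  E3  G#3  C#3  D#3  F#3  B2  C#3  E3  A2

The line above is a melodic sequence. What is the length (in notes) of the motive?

3

15 notes total. Splitting into 5 groups of 3:
G#3 B3 E3 | F#3 A3 D#3 | E3 G#3 C#3 | D#3 F#3 B2 | C#3 E3 A2
That's a consistent down a 2nd shift per cell, and no other grouping gives one.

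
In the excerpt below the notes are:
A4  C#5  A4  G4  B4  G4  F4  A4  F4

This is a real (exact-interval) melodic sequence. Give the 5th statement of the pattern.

Db4 F4 Db4

The 3-note cells begin on A4, G4, F4 — each down a 2nd from the last.
Carrying on: Eb4 → Db4.
So cell 5 is Db4 F4 Db4.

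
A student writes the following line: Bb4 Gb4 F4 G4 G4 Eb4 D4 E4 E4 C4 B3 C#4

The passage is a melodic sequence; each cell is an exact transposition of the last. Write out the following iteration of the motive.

C#4 A3 G#3 A#3

The 4-note cells begin on Bb4, G4, E4 — each down a 3rd from the last.
So cell 4 is C#4 A3 G#3 A#3.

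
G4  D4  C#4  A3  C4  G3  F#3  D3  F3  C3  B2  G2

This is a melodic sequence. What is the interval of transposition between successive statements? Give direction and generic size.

Taking 4-note groups, the heads are G4, C4, F3: the pattern moves down a 5th.
From G4 to C4: down a 5th.

down a 5th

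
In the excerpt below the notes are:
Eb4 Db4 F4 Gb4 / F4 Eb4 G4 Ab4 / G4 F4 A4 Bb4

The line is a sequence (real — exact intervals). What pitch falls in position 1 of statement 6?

C#5

The unit is 4 notes. Position-1 pitches of the 3 shown cells: Eb4, F4, G4.
Each moves up a 2nd. Continuing: A4 → B4 → C#5.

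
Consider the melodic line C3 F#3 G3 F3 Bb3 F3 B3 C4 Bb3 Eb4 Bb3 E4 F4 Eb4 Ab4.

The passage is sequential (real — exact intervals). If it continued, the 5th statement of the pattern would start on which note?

Taking 5-note groups, the heads are C3, F3, Bb3: the pattern moves up a 4th.
Extending the heads up a 4th: Eb4 → Ab4.

Ab4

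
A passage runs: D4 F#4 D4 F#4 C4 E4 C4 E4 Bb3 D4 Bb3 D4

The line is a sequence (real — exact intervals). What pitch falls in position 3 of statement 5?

With 4-note cells, note 3 of each statement runs D4, C4, Bb3.
Extending down a 2nd: Ab3 → Gb3.

Gb3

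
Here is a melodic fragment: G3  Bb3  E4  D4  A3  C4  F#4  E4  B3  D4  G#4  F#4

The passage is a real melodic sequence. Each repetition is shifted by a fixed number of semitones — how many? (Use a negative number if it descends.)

Taking 4-note groups, the heads are G3, A3, B3: the pattern moves up a 2nd.
G3→A3 is 57 − 55 = 2 semitones.

2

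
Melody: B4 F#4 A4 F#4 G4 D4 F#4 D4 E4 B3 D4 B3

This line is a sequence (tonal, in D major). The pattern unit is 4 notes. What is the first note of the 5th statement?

A3

With a 4-note motive the entries are B4, G4, E4, each down a 3rd from the previous.
Extending the heads down a 3rd: C#4 → A3.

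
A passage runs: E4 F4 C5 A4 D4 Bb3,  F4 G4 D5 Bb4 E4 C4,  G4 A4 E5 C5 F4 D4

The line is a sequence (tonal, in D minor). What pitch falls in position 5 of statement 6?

Bb4

The unit is 6 notes. Position-5 pitches of the 3 shown cells: D4, E4, F4.
Each moves up a 2nd. Continuing: G4 → A4 → Bb4.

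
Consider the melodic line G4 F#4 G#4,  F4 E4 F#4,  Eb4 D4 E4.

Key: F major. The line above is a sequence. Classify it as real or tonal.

Each cell has the same semitone pattern (-1, 2) — intervals are preserved exactly.
And F#4 lies outside F major, so the sequence is real rather than tonal.

real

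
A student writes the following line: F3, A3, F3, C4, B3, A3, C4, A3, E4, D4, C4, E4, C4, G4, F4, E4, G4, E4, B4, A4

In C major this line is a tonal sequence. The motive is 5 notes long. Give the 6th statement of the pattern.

B4 D5 B4 F5 E5

The 5-note cells begin on F3, A3, C4, E4 — each up a 3rd from the last.
Carrying on: G4 → B4.
So cell 6 is B4 D5 B4 F5 E5.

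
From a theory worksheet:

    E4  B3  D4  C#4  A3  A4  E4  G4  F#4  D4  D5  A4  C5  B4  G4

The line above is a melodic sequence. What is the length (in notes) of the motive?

5

There are 15 notes; a 5-note unit gives 3 cells:
E4 B3 D4 C#4 A3 | A4 E4 G4 F#4 D4 | D5 A4 C5 B4 G4
That's a consistent up a 4th shift per cell, and no other grouping gives one.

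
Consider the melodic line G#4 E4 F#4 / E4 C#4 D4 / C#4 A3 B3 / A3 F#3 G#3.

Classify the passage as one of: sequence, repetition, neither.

Each 3-note cell is the previous one transposed down a 3rd.

sequence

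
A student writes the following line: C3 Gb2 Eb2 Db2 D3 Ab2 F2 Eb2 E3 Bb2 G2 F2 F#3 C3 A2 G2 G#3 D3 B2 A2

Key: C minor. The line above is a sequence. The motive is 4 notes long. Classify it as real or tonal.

Each cell has the same semitone pattern (-6, -3, -2) — intervals are preserved exactly.
And Gb2 lies outside C minor, so the sequence is real rather than tonal.

real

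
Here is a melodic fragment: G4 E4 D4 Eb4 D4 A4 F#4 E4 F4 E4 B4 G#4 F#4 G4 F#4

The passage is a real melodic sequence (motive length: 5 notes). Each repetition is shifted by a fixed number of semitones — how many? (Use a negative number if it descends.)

Taking 5-note groups, the heads are G4, A4, B4: the pattern moves up a 2nd.
Counting half-steps from G4 to A4: 2.

2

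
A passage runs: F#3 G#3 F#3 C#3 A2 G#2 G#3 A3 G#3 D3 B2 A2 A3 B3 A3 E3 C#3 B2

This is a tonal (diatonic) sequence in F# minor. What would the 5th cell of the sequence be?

Unit = 6 notes; the statements start on F#3, G#3, A3, moving up a 2nd each time.
Extending up a 2nd: B3 → C#4.
Statement 5 starts on C#4 and keeps the same diatonic contour: C#4 D4 C#4 G#3 E3 D3.

C#4 D4 C#4 G#3 E3 D3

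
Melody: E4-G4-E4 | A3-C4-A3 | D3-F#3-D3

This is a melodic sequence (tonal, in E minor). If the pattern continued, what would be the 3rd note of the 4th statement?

With 3-note cells, note 3 of each statement runs E4, A3, D3.
One more down a 5th gives G2.

G2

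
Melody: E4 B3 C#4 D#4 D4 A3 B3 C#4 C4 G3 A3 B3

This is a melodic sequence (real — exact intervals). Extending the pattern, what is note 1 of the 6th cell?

Grouping in 4s, the 1st note of each cell is E4, D4, C4.
Carrying that down a 2nd forward: Bb3 → Ab3 → Gb3.

Gb3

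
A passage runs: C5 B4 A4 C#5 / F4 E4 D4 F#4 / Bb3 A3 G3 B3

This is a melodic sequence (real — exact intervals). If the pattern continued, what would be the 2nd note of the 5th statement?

The unit is 4 notes. Position-2 pitches of the 3 shown cells: B4, E4, A3.
Carrying that down a 5th forward: D3 → G2.

G2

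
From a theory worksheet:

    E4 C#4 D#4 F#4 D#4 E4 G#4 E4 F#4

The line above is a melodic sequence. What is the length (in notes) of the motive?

3

Try groups of 3 (3 cells in 9 notes):
E4 C#4 D#4 | F#4 D#4 E4 | G#4 E4 F#4
Every group is a transposition up a 2nd of the one before; no shorter unit works.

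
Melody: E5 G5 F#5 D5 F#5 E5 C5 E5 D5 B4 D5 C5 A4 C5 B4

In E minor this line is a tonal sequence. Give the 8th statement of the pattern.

E4 G4 F#4

With a 3-note motive the entries are E5, D5, C5, B4, A4, each down a 2nd from the previous.
Carrying on: G4 → F#4 → E4.
From E4 the diatonic shape gives E4 G4 F#4.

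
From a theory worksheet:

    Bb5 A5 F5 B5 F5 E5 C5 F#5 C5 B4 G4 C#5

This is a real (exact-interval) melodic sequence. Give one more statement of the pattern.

G4 F#4 D4 G#4

Unit = 4 notes; the statements start on Bb5, F5, C5, moving down a 4th each time.
Statement 4 starts on G4 and keeps the same exact contour: G4 F#4 D4 G#4.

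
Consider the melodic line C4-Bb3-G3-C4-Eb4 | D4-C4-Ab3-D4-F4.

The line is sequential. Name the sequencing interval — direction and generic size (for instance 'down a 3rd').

Unit = 5 notes; the statements start on C4, D4, moving up a 2nd each time.
C4 to D4 is up a 2nd.

up a 2nd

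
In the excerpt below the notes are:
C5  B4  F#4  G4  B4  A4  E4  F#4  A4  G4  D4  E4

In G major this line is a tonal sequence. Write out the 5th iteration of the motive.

F#4 E4 B3 C4

Taking 4-note groups, the heads are C5, B4, A4: the pattern moves down a 2nd.
Continuing the starts: G4 → F#4.
From F#4 the diatonic shape gives F#4 E4 B3 C4.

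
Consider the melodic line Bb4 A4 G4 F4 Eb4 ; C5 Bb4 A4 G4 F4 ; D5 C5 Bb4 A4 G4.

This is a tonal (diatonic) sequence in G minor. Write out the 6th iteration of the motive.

G5 F5 Eb5 D5 C5

Unit = 5 notes; the statements start on Bb4, C5, D5, moving up a 2nd each time.
Continuing the starts: Eb5 → F5 → G5.
From G5 the diatonic shape gives G5 F5 Eb5 D5 C5.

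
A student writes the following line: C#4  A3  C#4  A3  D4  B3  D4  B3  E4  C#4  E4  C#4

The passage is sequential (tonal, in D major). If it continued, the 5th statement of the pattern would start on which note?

The 4-note cells begin on C#4, D4, E4 — each up a 2nd from the last.
Extending the heads up a 2nd: F#4 → G4.

G4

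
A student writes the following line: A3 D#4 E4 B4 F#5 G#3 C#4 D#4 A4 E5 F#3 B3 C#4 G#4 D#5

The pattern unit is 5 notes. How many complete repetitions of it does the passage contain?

3

15 notes in groups of 5 gives 15/5 = 3 statements.
Starts: A3, G#3, F#3 — each down a 2nd.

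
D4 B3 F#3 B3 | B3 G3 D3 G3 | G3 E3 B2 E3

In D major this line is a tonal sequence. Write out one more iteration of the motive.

Taking 4-note groups, the heads are D4, B3, G3: the pattern moves down a 3rd.
From E3 the diatonic shape gives E3 C#3 G2 C#3.

E3 C#3 G2 C#3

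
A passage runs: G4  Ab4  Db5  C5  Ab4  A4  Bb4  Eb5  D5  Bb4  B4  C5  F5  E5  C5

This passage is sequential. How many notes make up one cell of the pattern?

5

There are 15 notes; a 5-note unit gives 3 cells:
G4 Ab4 Db5 C5 Ab4 | A4 Bb4 Eb5 D5 Bb4 | B4 C5 F5 E5 C5
Each cell is the previous one up a 2nd — so the unit is 5 notes.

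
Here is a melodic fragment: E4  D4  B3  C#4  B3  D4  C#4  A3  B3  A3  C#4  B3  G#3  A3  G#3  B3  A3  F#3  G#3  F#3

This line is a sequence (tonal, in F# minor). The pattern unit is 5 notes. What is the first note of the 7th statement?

The 5-note cells begin on E4, D4, C#4, B3 — each down a 2nd from the last.
Extending the heads down a 2nd: A3 → G#3 → F#3.

F#3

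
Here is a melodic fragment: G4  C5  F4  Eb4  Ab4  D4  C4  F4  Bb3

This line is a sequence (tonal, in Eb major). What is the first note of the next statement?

Ab3

The 3-note cells begin on G4, Eb4, C4 — each down a 3rd from the last.
The next head, down a 3rd from C4, is Ab3.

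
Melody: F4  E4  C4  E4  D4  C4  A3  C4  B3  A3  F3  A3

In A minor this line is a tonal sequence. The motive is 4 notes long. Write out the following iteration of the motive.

G3 F3 D3 F3

The 4-note cells begin on F4, D4, B3 — each down a 3rd from the last.
From G3 the diatonic shape gives G3 F3 D3 F3.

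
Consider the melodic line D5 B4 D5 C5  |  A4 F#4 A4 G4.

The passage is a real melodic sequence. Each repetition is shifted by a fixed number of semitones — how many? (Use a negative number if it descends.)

-5

The 4-note cells begin on D5, A4 — each down a 4th from the last.
D5 to A4 spans -5 semitones.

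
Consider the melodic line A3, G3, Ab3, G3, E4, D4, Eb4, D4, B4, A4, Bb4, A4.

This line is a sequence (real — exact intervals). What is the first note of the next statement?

F#5

With a 4-note motive the entries are A3, E4, B4, each up a 5th from the previous.
The next head, up a 5th from B4, is F#5.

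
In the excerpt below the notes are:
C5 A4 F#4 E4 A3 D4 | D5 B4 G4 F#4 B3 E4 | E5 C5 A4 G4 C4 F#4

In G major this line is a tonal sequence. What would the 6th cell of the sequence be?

A5 F#5 D5 C5 F#4 B4

With a 6-note motive the entries are C5, D5, E5, each up a 2nd from the previous.
Continuing the starts: F#5 → G5 → A5.
So cell 6 is A5 F#5 D5 C5 F#4 B4.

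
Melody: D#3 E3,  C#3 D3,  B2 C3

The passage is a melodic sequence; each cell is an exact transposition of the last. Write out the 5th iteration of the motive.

G2 Ab2

The 2-note cells begin on D#3, C#3, B2 — each down a 2nd from the last.
Carrying on: A2 → G2.
From G2 the exact shape gives G2 Ab2.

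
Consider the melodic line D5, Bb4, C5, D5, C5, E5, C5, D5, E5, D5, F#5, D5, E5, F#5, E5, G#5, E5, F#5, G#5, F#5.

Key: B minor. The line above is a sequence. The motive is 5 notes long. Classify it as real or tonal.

Each cell has the same semitone pattern (-4, 2, 2, -2) — intervals are preserved exactly.
And Bb4 lies outside B minor, so the sequence is real rather than tonal.

real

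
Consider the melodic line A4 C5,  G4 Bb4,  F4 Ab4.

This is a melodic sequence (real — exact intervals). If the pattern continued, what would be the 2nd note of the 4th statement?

Grouping in 2s, the 2nd note of each cell is C5, Bb4, Ab4.
One more down a 2nd gives Gb4.

Gb4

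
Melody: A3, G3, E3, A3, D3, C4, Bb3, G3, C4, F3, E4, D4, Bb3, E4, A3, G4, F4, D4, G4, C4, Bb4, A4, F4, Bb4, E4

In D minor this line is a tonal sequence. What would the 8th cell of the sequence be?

The 5-note cells begin on A3, C4, E4, G4, Bb4 — each up a 3rd from the last.
Carrying on: D5 → F5 → A5.
From A5 the diatonic shape gives A5 G5 E5 A5 D5.

A5 G5 E5 A5 D5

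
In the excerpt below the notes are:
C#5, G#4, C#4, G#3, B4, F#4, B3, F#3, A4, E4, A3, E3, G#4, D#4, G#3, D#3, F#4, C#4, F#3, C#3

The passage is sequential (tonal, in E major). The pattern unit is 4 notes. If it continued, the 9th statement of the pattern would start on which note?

B3

With a 4-note motive the entries are C#5, B4, A4, G#4, F#4, each down a 2nd from the previous.
Continuing: E4 → D#4 → C#4 → B3. Statement 9 starts on B3.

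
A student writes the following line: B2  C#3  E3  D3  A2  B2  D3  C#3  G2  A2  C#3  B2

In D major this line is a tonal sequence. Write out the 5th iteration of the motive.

The 4-note cells begin on B2, A2, G2 — each down a 2nd from the last.
Continuing the starts: F#2 → E2.
From E2 the diatonic shape gives E2 F#2 A2 G2.

E2 F#2 A2 G2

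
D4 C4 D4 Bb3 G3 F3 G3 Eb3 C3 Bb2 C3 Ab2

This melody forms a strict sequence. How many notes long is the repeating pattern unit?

There are 12 notes; a 4-note unit gives 3 cells:
D4 C4 D4 Bb3 | G3 F3 G3 Eb3 | C3 Bb2 C3 Ab2
Every group is a transposition down a 5th of the one before; no shorter unit works.

4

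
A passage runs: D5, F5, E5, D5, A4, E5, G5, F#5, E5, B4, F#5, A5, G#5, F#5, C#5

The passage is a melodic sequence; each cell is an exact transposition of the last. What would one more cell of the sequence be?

G#5 B5 A#5 G#5 D#5

Unit = 5 notes; the statements start on D5, E5, F#5, moving up a 2nd each time.
So cell 4 is G#5 B5 A#5 G#5 D#5.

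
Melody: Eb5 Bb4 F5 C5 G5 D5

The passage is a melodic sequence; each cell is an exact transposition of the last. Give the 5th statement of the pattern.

Unit = 2 notes; the statements start on Eb5, F5, G5, moving up a 2nd each time.
Continuing the starts: A5 → B5.
So cell 5 is B5 F#5.

B5 F#5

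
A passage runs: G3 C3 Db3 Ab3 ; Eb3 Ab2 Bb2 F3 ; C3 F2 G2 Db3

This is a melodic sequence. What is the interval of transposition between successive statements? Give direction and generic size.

Taking 4-note groups, the heads are G3, Eb3, C3: the pattern moves down a 3rd.
From G3 to Eb3: down a 3rd.

down a 3rd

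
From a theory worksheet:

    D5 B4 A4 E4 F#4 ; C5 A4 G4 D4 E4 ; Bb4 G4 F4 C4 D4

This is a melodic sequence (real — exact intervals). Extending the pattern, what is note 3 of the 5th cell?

Db4

Grouping in 5s, the 3rd note of each cell is A4, G4, F4.
Extending down a 2nd: Eb4 → Db4.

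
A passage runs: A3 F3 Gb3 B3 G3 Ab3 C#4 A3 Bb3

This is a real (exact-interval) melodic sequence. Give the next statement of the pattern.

D#4 B3 C4

With a 3-note motive the entries are A3, B3, C#4, each up a 2nd from the previous.
So cell 4 is D#4 B3 C4.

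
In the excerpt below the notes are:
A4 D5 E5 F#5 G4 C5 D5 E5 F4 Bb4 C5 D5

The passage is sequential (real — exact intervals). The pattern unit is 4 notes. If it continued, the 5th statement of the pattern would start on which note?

Db4

With a 4-note motive the entries are A4, G4, F4, each down a 2nd from the previous.
Continuing: Eb4 → Db4. Statement 5 starts on Db4.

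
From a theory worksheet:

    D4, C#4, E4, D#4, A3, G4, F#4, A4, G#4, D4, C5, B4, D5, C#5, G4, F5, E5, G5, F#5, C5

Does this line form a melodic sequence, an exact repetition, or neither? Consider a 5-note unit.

Each 5-note cell is the previous one transposed up a 4th.

sequence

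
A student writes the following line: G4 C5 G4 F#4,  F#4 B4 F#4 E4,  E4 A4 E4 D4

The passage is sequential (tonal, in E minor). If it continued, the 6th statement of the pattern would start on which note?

B3

Taking 4-note groups, the heads are G4, F#4, E4: the pattern moves down a 2nd.
Continuing: D4 → C4 → B3. Statement 6 starts on B3.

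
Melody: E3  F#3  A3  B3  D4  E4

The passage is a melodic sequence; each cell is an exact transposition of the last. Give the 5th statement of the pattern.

C5 D5

Unit = 2 notes; the statements start on E3, A3, D4, moving up a 4th each time.
Extending up a 4th: G4 → C5.
So cell 5 is C5 D5.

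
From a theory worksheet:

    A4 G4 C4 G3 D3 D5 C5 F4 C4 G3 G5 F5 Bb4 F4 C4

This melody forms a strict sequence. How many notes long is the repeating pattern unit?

5

Try groups of 5 (3 cells in 15 notes):
A4 G4 C4 G3 D3 | D5 C5 F4 C4 G3 | G5 F5 Bb4 F4 C4
That's a consistent up a 4th shift per cell, and no other grouping gives one.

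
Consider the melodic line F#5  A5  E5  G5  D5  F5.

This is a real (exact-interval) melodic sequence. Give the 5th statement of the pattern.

With a 2-note motive the entries are F#5, E5, D5, each down a 2nd from the previous.
Carrying on: C5 → Bb4.
Statement 5 starts on Bb4 and keeps the same exact contour: Bb4 Db5.

Bb4 Db5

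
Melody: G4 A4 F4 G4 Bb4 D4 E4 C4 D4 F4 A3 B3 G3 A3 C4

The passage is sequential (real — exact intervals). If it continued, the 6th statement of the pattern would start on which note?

F#2

Taking 5-note groups, the heads are G4, D4, A3: the pattern moves down a 4th.
Continuing: E3 → B2 → F#2. Statement 6 starts on F#2.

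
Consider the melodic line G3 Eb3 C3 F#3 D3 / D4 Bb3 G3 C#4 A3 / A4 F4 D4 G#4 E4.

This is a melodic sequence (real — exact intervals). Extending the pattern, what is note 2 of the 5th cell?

The unit is 5 notes. Position-2 pitches of the 3 shown cells: Eb3, Bb3, F4.
Each moves up a 5th. Continuing: C5 → G5.

G5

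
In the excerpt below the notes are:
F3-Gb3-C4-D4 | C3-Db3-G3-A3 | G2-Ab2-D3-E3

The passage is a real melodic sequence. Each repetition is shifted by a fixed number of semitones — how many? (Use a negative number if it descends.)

Unit = 4 notes; the statements start on F3, C3, G2, moving down a 4th each time.
Counting half-steps from F3 to C3: -5.

-5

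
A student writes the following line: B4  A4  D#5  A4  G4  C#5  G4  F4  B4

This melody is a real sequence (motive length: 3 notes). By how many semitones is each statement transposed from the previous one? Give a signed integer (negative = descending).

Taking 3-note groups, the heads are B4, A4, G4: the pattern moves down a 2nd.
B4→A4 is 69 − 71 = -2 semitones.

-2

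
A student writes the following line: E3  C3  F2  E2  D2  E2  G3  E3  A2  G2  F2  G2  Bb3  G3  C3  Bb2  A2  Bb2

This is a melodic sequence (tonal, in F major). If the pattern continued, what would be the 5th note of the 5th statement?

E3

Grouping in 6s, the 5th note of each cell is D2, F2, A2.
Extending up a 3rd: C3 → E3.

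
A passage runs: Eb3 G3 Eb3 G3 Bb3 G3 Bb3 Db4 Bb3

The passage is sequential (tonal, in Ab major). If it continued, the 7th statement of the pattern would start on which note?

C5

With a 3-note motive the entries are Eb3, G3, Bb3, each up a 3rd from the previous.
Extending the heads up a 3rd: Db4 → F4 → Ab4 → C5.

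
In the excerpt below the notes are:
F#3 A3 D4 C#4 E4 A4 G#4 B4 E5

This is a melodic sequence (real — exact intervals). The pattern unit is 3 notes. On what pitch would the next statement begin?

D#5

With a 3-note motive the entries are F#3, C#4, G#4, each up a 5th from the previous.
One more step up a 5th gives D#5.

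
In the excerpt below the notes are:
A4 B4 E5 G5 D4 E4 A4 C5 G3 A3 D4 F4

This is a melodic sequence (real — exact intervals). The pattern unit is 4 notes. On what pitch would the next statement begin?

C3

The 4-note cells begin on A4, D4, G3 — each down a 5th from the last.
One more step down a 5th gives C3.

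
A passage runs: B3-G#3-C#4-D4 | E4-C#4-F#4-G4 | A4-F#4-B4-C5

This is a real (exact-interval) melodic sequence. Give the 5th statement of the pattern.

G5 E5 A5 Bb5

Taking 4-note groups, the heads are B3, E4, A4: the pattern moves up a 4th.
Extending up a 4th: D5 → G5.
So cell 5 is G5 E5 A5 Bb5.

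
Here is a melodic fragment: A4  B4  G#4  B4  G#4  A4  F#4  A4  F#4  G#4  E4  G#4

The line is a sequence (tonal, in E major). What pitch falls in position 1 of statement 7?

With 4-note cells, note 1 of each statement runs A4, G#4, F#4.
Each moves down a 2nd. Continuing: E4 → D#4 → C#4 → B3.

B3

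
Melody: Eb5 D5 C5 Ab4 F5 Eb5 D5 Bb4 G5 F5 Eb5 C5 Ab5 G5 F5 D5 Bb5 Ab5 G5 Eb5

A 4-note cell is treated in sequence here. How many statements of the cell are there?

5

20 notes in groups of 4 gives 20/4 = 5 statements.
Starts: Eb5, F5, G5, Ab5, Bb5 — each up a 2nd.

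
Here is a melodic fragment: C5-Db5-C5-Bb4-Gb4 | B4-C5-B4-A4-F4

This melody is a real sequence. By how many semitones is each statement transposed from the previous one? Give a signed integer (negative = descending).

-1

Taking 5-note groups, the heads are C5, B4: the pattern moves down a 2nd.
C5→B4 is 71 − 72 = -1 semitones.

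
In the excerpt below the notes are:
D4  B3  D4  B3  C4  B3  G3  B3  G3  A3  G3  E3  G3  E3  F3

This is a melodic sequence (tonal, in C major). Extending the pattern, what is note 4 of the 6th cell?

F2

Grouping in 5s, the 4th note of each cell is B3, G3, E3.
Extending down a 3rd: C3 → A2 → F2.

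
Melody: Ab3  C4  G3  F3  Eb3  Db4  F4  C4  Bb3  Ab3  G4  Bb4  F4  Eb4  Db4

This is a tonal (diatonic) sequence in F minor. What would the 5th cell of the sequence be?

F5 Ab5 Eb5 Db5 C5

Taking 5-note groups, the heads are Ab3, Db4, G4: the pattern moves up a 4th.
Carrying on: C5 → F5.
From F5 the diatonic shape gives F5 Ab5 Eb5 Db5 C5.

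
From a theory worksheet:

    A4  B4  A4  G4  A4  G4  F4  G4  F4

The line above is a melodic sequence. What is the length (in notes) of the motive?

3

9 notes total. Splitting into 3 groups of 3:
A4 B4 A4 | G4 A4 G4 | F4 G4 F4
Every group is a transposition down a 2nd of the one before; no shorter unit works.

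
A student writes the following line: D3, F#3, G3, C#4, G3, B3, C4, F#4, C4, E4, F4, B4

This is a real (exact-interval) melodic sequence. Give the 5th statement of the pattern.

Bb4 D5 Eb5 A5

With a 4-note motive the entries are D3, G3, C4, each up a 4th from the previous.
Carrying on: F4 → Bb4.
So cell 5 is Bb4 D5 Eb5 A5.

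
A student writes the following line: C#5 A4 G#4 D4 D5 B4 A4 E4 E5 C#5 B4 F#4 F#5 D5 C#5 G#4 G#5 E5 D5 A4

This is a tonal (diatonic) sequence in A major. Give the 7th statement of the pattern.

Unit = 4 notes; the statements start on C#5, D5, E5, F#5, G#5, moving up a 2nd each time.
Extending up a 2nd: A5 → B5.
Statement 7 starts on B5 and keeps the same diatonic contour: B5 G#5 F#5 C#5.

B5 G#5 F#5 C#5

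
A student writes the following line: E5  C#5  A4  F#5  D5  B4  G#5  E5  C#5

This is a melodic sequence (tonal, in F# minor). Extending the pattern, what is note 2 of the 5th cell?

With 3-note cells, note 2 of each statement runs C#5, D5, E5.
Each moves up a 2nd. Continuing: F#5 → G#5.

G#5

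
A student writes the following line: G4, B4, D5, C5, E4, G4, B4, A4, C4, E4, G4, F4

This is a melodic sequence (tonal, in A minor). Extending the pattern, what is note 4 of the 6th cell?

G3

With 4-note cells, note 4 of each statement runs C5, A4, F4.
Extending down a 3rd: D4 → B3 → G3.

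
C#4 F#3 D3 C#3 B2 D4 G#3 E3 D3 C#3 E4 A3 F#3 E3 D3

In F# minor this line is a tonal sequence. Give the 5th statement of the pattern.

The 5-note cells begin on C#4, D4, E4 — each up a 2nd from the last.
Extending up a 2nd: F#4 → G#4.
Statement 5 starts on G#4 and keeps the same diatonic contour: G#4 C#4 A3 G#3 F#3.

G#4 C#4 A3 G#3 F#3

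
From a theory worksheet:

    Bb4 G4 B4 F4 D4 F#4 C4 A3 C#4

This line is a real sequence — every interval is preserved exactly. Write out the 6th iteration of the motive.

A2 F#2 A#2

Taking 3-note groups, the heads are Bb4, F4, C4: the pattern moves down a 4th.
Carrying on: G3 → D3 → A2.
So cell 6 is A2 F#2 A#2.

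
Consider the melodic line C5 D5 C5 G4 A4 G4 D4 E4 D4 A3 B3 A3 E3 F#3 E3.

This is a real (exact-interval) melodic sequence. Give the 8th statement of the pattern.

Unit = 3 notes; the statements start on C5, G4, D4, A3, E3, moving down a 4th each time.
Extending down a 4th: B2 → F#2 → C#2.
From C#2 the exact shape gives C#2 D#2 C#2.

C#2 D#2 C#2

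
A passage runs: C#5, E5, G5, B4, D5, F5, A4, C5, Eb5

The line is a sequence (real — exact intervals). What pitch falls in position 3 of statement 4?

Db5

The unit is 3 notes. Position-3 pitches of the 3 shown cells: G5, F5, Eb5.
One more down a 2nd gives Db5.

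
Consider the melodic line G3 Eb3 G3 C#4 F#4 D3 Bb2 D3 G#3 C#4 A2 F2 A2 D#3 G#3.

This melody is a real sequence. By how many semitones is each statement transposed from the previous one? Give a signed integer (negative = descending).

-5

With a 5-note motive the entries are G3, D3, A2, each down a 4th from the previous.
G3 to D3 spans -5 semitones.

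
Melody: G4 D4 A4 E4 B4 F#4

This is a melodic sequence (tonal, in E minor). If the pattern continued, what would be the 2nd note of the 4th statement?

G4

The unit is 2 notes. Position-2 pitches of the 3 shown cells: D4, E4, F#4.
One more up a 2nd gives G4.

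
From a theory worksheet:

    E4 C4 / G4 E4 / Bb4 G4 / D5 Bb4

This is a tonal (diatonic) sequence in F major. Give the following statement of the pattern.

F5 D5

Unit = 2 notes; the statements start on E4, G4, Bb4, D5, moving up a 3rd each time.
From F5 the diatonic shape gives F5 D5.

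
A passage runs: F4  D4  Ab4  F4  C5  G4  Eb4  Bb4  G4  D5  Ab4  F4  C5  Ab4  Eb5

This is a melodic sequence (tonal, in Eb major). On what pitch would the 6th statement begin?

D5

With a 5-note motive the entries are F4, G4, Ab4, each up a 2nd from the previous.
Extending the heads up a 2nd: Bb4 → C5 → D5.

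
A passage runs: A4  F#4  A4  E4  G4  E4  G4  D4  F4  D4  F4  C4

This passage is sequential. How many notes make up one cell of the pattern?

4

There are 12 notes; a 4-note unit gives 3 cells:
A4 F#4 A4 E4 | G4 E4 G4 D4 | F4 D4 F4 C4
Each cell is the previous one down a 2nd — so the unit is 4 notes.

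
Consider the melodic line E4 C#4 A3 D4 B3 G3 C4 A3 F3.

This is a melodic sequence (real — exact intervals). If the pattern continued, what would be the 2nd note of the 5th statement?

With 3-note cells, note 2 of each statement runs C#4, B3, A3.
Each moves down a 2nd. Continuing: G3 → F3.

F3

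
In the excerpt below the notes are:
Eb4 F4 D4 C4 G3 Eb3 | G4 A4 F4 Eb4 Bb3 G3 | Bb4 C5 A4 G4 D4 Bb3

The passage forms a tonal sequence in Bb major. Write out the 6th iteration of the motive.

A5 Bb5 G5 F5 C5 A4

Taking 6-note groups, the heads are Eb4, G4, Bb4: the pattern moves up a 3rd.
Extending up a 3rd: D5 → F5 → A5.
So cell 6 is A5 Bb5 G5 F5 C5 A4.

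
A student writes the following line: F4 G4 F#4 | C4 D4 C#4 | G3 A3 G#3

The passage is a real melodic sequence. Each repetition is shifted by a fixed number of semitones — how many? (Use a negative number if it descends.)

Taking 3-note groups, the heads are F4, C4, G3: the pattern moves down a 4th.
F4 to C4 spans -5 semitones.

-5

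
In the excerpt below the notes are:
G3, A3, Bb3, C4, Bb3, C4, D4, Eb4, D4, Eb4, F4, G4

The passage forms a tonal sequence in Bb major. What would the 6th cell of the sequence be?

The 4-note cells begin on G3, Bb3, D4 — each up a 3rd from the last.
Carrying on: F4 → A4 → C5.
So cell 6 is C5 D5 Eb5 F5.

C5 D5 Eb5 F5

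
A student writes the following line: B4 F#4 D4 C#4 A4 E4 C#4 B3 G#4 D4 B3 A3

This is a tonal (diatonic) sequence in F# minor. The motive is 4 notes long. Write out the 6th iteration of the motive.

The 4-note cells begin on B4, A4, G#4 — each down a 2nd from the last.
Continuing the starts: F#4 → E4 → D4.
So cell 6 is D4 A3 F#3 E3.

D4 A3 F#3 E3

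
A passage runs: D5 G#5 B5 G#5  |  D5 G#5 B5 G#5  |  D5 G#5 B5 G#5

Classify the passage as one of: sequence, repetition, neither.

Each 4-note cell is identical (D5 G#5 B5 G#5), restated at the same pitch.

repetition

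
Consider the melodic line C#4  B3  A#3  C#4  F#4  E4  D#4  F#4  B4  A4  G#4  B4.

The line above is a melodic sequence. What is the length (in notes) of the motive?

4

Try groups of 4 (3 cells in 12 notes):
C#4 B3 A#3 C#4 | F#4 E4 D#4 F#4 | B4 A4 G#4 B4
Each cell is the previous one up a 4th — so the unit is 4 notes.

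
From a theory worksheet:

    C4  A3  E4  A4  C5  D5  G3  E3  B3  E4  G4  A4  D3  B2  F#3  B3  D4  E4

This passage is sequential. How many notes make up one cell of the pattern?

6

Try groups of 6 (3 cells in 18 notes):
C4 A3 E4 A4 C5 D5 | G3 E3 B3 E4 G4 A4 | D3 B2 F#3 B3 D4 E4
That's a consistent down a 4th shift per cell, and no other grouping gives one.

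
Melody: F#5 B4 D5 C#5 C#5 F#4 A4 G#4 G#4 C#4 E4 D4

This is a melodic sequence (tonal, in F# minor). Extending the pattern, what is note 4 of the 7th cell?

F#2

The unit is 4 notes. Position-4 pitches of the 3 shown cells: C#5, G#4, D4.
Extending down a 4th: A3 → E3 → B2 → F#2.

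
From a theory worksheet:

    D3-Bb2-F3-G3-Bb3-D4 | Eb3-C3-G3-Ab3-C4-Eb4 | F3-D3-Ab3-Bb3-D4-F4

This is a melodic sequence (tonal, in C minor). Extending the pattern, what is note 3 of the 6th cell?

D4

Grouping in 6s, the 3rd note of each cell is F3, G3, Ab3.
Carrying that up a 2nd forward: Bb3 → C4 → D4.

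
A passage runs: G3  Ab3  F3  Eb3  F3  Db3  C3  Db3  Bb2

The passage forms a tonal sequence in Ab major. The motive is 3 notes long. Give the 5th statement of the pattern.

Taking 3-note groups, the heads are G3, Eb3, C3: the pattern moves down a 3rd.
Carrying on: Ab2 → F2.
From F2 the diatonic shape gives F2 G2 Eb2.

F2 G2 Eb2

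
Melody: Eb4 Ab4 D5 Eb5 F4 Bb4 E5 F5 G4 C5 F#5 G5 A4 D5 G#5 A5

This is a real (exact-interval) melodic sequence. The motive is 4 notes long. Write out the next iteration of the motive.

B4 E5 A#5 B5

Taking 4-note groups, the heads are Eb4, F4, G4, A4: the pattern moves up a 2nd.
Statement 5 starts on B4 and keeps the same exact contour: B4 E5 A#5 B5.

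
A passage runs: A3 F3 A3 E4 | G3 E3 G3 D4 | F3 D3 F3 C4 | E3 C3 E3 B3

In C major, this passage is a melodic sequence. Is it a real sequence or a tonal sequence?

Every note is diatonic to C major.
Cell 1 has -4 semitones from note 1 to 2, but cell 2 has -3 — the interval quality changes while the contour stays the same, which is the hallmark of a tonal sequence.

tonal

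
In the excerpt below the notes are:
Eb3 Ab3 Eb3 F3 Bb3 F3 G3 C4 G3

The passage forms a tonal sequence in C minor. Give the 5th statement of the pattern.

Unit = 3 notes; the statements start on Eb3, F3, G3, moving up a 2nd each time.
Carrying on: Ab3 → Bb3.
Statement 5 starts on Bb3 and keeps the same diatonic contour: Bb3 Eb4 Bb3.

Bb3 Eb4 Bb3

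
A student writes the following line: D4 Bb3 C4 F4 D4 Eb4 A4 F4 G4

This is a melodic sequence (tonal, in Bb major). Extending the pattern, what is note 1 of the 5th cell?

Eb5

Grouping in 3s, the 1st note of each cell is D4, F4, A4.
Extending up a 3rd: C5 → Eb5.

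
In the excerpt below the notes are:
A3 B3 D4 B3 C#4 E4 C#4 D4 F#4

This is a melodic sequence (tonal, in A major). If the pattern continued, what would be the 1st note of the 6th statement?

F#4

The unit is 3 notes. Position-1 pitches of the 3 shown cells: A3, B3, C#4.
Each moves up a 2nd. Continuing: D4 → E4 → F#4.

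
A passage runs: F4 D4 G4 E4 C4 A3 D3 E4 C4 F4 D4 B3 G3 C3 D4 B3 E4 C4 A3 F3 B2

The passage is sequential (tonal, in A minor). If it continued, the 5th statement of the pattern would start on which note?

B3

With a 7-note motive the entries are F4, E4, D4, each down a 2nd from the previous.
Continuing: C4 → B3. Statement 5 starts on B3.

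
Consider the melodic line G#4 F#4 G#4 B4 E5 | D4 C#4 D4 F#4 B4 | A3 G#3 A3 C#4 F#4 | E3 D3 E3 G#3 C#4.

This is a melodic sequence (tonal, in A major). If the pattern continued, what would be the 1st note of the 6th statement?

The unit is 5 notes. Position-1 pitches of the 4 shown cells: G#4, D4, A3, E3.
Carrying that down a 4th forward: B2 → F#2.

F#2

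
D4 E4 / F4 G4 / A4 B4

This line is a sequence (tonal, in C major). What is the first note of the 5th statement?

The 2-note cells begin on D4, F4, A4 — each up a 3rd from the last.
Extending the heads up a 3rd: C5 → E5.

E5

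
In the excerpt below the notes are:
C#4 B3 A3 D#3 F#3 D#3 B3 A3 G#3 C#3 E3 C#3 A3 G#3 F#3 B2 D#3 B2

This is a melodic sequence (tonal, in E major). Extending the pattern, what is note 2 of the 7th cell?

C#3

With 6-note cells, note 2 of each statement runs B3, A3, G#3.
Each moves down a 2nd. Continuing: F#3 → E3 → D#3 → C#3.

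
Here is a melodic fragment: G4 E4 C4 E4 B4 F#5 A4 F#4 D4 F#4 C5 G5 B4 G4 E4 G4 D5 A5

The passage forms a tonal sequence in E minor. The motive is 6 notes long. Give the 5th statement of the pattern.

D5 B4 G4 B4 F#5 C6

Taking 6-note groups, the heads are G4, A4, B4: the pattern moves up a 2nd.
Continuing the starts: C5 → D5.
So cell 5 is D5 B4 G4 B4 F#5 C6.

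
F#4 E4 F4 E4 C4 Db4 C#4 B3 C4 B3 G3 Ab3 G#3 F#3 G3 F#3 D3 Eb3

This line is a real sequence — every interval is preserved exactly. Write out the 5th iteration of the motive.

Taking 6-note groups, the heads are F#4, C#4, G#3: the pattern moves down a 4th.
Continuing the starts: D#3 → A#2.
Statement 5 starts on A#2 and keeps the same exact contour: A#2 G#2 A2 G#2 E2 F2.

A#2 G#2 A2 G#2 E2 F2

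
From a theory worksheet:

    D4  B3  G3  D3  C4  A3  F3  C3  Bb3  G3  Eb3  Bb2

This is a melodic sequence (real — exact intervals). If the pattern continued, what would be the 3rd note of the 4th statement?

Db3

The unit is 4 notes. Position-3 pitches of the 3 shown cells: G3, F3, Eb3.
From Eb3, down a 2nd gives Db3.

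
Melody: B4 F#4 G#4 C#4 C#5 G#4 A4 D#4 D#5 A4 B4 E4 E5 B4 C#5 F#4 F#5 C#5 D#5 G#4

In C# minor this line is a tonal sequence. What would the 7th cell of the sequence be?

A5 E5 F#5 B4

Taking 4-note groups, the heads are B4, C#5, D#5, E5, F#5: the pattern moves up a 2nd.
Carrying on: G#5 → A5.
Statement 7 starts on A5 and keeps the same diatonic contour: A5 E5 F#5 B4.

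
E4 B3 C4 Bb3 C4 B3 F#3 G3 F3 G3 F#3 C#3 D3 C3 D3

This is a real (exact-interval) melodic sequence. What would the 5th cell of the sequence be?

G#2 D#2 E2 D2 E2

Unit = 5 notes; the statements start on E4, B3, F#3, moving down a 4th each time.
Continuing the starts: C#3 → G#2.
From G#2 the exact shape gives G#2 D#2 E2 D2 E2.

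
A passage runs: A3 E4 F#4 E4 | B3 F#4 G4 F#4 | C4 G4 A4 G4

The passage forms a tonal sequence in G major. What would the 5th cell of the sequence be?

E4 B4 C5 B4

With a 4-note motive the entries are A3, B3, C4, each up a 2nd from the previous.
Carrying on: D4 → E4.
So cell 5 is E4 B4 C5 B4.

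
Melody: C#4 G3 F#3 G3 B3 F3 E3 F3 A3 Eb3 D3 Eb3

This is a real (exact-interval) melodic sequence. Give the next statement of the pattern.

G3 Db3 C3 Db3

With a 4-note motive the entries are C#4, B3, A3, each down a 2nd from the previous.
Statement 4 starts on G3 and keeps the same exact contour: G3 Db3 C3 Db3.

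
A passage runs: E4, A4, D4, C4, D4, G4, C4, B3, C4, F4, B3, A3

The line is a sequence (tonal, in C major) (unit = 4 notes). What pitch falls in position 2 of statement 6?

Grouping in 4s, the 2nd note of each cell is A4, G4, F4.
Extending down a 2nd: E4 → D4 → C4.

C4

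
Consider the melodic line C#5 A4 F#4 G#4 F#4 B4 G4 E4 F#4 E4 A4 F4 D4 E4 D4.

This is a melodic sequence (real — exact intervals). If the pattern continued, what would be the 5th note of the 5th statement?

Bb3

With 5-note cells, note 5 of each statement runs F#4, E4, D4.
Carrying that down a 2nd forward: C4 → Bb3.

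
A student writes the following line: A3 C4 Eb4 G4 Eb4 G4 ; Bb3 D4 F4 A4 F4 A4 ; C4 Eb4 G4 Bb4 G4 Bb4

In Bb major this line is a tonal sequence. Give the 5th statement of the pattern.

Eb4 G4 Bb4 D5 Bb4 D5

Unit = 6 notes; the statements start on A3, Bb3, C4, moving up a 2nd each time.
Carrying on: D4 → Eb4.
From Eb4 the diatonic shape gives Eb4 G4 Bb4 D5 Bb4 D5.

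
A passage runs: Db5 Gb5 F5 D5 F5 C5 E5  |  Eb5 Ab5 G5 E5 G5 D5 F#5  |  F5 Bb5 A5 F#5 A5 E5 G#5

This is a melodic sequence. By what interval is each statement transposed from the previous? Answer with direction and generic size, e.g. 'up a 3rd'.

The 7-note cells begin on Db5, Eb5, F5 — each up a 2nd from the last.
From Db5 to Eb5: up a 2nd.

up a 2nd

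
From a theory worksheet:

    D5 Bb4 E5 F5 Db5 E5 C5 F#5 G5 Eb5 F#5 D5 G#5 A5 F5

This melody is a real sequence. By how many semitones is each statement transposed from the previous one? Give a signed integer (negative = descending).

2

The 5-note cells begin on D5, E5, F#5 — each up a 2nd from the last.
D5 to E5 spans +2 semitones.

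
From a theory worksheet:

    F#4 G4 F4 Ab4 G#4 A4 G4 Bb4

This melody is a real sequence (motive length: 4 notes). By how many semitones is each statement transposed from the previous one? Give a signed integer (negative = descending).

Taking 4-note groups, the heads are F#4, G#4: the pattern moves up a 2nd.
Counting half-steps from F#4 to G#4: 2.

2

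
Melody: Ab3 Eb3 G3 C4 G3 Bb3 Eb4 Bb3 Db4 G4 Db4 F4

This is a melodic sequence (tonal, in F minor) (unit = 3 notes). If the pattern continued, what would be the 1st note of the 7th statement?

Grouping in 3s, the 1st note of each cell is Ab3, C4, Eb4, G4.
Each moves up a 3rd. Continuing: Bb4 → Db5 → F5.

F5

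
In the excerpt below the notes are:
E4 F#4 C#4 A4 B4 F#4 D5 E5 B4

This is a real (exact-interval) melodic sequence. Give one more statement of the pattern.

G5 A5 E5

The 3-note cells begin on E4, A4, D5 — each up a 4th from the last.
Statement 4 starts on G5 and keeps the same exact contour: G5 A5 E5.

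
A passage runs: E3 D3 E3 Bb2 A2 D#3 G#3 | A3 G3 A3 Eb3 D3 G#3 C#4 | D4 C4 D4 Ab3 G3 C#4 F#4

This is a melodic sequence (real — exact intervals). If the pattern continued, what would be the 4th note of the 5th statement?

Gb4

Grouping in 7s, the 4th note of each cell is Bb2, Eb3, Ab3.
Each moves up a 4th. Continuing: Db4 → Gb4.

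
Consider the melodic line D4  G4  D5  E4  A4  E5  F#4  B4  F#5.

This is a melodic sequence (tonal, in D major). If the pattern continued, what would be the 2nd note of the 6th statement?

E5

With 3-note cells, note 2 of each statement runs G4, A4, B4.
Extending up a 2nd: C#5 → D5 → E5.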